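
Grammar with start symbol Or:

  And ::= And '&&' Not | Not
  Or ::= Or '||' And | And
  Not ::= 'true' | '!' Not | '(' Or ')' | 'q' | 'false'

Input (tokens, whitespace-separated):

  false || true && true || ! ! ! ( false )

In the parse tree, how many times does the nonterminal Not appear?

[Or [Or [Or [And [Not false]]] || [And [And [Not true]] && [Not true]]] || [And [Not ! [Not ! [Not ! [Not ( [Or [And [Not false]]] )]]]]]]

8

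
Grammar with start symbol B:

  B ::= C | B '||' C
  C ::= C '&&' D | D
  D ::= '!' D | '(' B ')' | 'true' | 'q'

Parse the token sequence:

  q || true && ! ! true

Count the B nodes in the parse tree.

[B [B [C [D q]]] || [C [C [D true]] && [D ! [D ! [D true]]]]]

2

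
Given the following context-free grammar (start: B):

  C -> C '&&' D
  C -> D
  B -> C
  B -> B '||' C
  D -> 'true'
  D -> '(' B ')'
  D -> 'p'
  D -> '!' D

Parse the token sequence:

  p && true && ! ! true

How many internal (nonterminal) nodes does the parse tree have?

9

[B [C [C [C [D p]] && [D true]] && [D ! [D ! [D true]]]]]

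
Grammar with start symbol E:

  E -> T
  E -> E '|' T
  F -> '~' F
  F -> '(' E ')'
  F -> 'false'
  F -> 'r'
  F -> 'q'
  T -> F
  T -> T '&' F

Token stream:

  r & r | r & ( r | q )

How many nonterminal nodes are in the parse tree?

16

[E [E [T [T [F r]] & [F r]]] | [T [T [F r]] & [F ( [E [E [T [F r]]] | [T [F q]]] )]]]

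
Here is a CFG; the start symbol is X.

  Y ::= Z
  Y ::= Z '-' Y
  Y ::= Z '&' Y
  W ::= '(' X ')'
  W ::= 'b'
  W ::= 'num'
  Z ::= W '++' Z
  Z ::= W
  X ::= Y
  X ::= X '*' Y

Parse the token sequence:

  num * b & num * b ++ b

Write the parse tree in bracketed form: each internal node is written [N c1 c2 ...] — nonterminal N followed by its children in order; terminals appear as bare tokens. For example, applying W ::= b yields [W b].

X
X * Y
X * Y * Y
Y * Y * Y
Z * Y * Y
W * Y * Y
num * Y * Y
num * Z & Y * Y
num * W & Y * Y
num * b & Y * Y
num * b & Z * Y
num * b & W * Y
num * b & num * Y
num * b & num * Z
num * b & num * W ++ Z
num * b & num * b ++ Z
num * b & num * b ++ W
num * b & num * b ++ b

[X [X [X [Y [Z [W num]]]] * [Y [Z [W b]] & [Y [Z [W num]]]]] * [Y [Z [W b] ++ [Z [W b]]]]]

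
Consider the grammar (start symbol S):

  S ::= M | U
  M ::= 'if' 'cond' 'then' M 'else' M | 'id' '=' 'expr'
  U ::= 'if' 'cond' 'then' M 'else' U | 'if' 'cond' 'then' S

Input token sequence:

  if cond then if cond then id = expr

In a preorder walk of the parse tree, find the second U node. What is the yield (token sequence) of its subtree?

if cond then id = expr

[S [U if cond then [S [U if cond then [S [M id = expr]]]]]]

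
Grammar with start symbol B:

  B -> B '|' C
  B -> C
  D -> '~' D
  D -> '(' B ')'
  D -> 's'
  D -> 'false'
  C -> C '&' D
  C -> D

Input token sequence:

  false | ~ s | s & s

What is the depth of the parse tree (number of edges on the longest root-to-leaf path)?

5

[B [B [B [C [D false]]] | [C [D ~ [D s]]]] | [C [C [D s]] & [D s]]]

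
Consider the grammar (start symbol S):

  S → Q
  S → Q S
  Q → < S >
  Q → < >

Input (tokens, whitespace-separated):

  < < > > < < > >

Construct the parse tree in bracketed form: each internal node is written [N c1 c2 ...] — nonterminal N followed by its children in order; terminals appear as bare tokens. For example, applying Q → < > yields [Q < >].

S
Q S
< S > S
< Q > S
< < > > S
< < > > Q
< < > > < S >
< < > > < Q >
< < > > < < > >

[S [Q < [S [Q < >]] >] [S [Q < [S [Q < >]] >]]]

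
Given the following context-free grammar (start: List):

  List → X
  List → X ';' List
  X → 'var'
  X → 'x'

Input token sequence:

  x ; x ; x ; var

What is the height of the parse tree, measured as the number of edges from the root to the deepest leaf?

5

[List [X x] ; [List [X x] ; [List [X x] ; [List [X var]]]]]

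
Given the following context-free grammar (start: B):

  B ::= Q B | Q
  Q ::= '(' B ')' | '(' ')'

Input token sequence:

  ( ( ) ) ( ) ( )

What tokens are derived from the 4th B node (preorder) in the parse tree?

( )

[B [Q ( [B [Q ( )]] )] [B [Q ( )] [B [Q ( )]]]]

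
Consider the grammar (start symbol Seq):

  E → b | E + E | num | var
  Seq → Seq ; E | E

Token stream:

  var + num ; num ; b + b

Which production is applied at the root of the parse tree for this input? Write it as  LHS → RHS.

Seq → Seq ; E

[Seq [Seq [Seq [E [E var] + [E num]]] ; [E num]] ; [E [E b] + [E b]]]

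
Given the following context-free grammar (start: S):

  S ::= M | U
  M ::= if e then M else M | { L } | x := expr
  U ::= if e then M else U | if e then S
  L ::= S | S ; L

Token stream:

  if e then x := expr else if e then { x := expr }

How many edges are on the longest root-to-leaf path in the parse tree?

[S [U if e then [M x := expr] else [U if e then [S [M { [L [S [M x := expr]]] }]]]]]

8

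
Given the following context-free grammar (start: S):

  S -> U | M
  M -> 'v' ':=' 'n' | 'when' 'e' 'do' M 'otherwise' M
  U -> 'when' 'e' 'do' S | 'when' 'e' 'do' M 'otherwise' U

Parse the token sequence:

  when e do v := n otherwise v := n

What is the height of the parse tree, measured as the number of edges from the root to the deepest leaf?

3

[S [M when e do [M v := n] otherwise [M v := n]]]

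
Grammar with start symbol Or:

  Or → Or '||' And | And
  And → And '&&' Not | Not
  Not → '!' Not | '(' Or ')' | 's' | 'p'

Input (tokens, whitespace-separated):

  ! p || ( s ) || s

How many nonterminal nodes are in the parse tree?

13

[Or [Or [Or [And [Not ! [Not p]]]] || [And [Not ( [Or [And [Not s]]] )]]] || [And [Not s]]]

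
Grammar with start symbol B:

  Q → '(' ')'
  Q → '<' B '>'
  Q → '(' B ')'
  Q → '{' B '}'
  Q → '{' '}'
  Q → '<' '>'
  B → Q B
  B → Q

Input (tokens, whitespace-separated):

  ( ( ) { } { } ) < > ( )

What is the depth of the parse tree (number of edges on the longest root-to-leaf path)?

6

[B [Q ( [B [Q ( )] [B [Q { }] [B [Q { }]]]] )] [B [Q < >] [B [Q ( )]]]]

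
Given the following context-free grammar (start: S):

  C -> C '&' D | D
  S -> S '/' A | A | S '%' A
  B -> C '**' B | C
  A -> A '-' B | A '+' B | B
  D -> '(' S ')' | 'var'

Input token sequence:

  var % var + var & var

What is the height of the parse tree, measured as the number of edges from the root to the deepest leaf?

[S [S [A [B [C [D var]]]]] % [A [A [B [C [D var]]]] + [B [C [C [D var]] & [D var]]]]]

6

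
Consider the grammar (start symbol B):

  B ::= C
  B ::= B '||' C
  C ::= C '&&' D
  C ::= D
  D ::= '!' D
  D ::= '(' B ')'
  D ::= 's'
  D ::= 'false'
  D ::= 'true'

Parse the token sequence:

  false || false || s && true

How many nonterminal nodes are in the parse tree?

[B [B [B [C [D false]]] || [C [D false]]] || [C [C [D s]] && [D true]]]

11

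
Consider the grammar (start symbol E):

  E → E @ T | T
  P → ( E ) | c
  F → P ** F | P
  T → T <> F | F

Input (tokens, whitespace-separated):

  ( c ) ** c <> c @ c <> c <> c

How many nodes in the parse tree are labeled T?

[E [E [T [T [F [P ( [E [T [F [P c]]]] )] ** [F [P c]]]] <> [F [P c]]]] @ [T [T [T [F [P c]]] <> [F [P c]]] <> [F [P c]]]]

6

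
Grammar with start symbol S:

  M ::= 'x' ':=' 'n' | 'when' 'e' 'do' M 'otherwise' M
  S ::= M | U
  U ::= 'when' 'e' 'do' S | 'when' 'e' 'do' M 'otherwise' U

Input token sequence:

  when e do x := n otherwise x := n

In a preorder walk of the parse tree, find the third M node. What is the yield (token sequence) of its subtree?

[S [M when e do [M x := n] otherwise [M x := n]]]

x := n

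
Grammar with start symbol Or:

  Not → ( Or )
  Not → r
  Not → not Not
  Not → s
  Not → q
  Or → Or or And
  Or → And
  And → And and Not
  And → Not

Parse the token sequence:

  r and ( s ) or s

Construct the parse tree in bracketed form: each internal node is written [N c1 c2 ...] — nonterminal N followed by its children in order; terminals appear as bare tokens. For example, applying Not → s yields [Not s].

Or
Or or And
And or And
And and Not or And
Not and Not or And
r and Not or And
r and ( Or ) or And
r and ( And ) or And
r and ( Not ) or And
r and ( s ) or And
r and ( s ) or Not
r and ( s ) or s

[Or [Or [And [And [Not r]] and [Not ( [Or [And [Not s]]] )]]] or [And [Not s]]]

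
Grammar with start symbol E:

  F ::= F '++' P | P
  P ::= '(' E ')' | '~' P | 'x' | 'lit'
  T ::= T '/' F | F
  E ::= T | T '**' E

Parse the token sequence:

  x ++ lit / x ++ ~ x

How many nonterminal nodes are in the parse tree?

12

[E [T [T [F [F [P x]] ++ [P lit]]] / [F [F [P x]] ++ [P ~ [P x]]]]]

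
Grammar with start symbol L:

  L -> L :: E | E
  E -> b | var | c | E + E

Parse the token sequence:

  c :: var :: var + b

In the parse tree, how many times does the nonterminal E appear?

5

[L [L [L [E c]] :: [E var]] :: [E [E var] + [E b]]]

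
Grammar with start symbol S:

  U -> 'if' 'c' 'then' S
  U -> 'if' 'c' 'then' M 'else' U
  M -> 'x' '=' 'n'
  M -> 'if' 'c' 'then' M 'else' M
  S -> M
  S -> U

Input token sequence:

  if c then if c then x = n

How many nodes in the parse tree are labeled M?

1

[S [U if c then [S [U if c then [S [M x = n]]]]]]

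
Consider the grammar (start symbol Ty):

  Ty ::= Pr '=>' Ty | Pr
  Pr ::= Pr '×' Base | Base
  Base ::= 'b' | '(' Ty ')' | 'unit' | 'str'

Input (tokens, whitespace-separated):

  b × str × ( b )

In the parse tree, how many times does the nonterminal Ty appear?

2

[Ty [Pr [Pr [Pr [Base b]] × [Base str]] × [Base ( [Ty [Pr [Base b]]] )]]]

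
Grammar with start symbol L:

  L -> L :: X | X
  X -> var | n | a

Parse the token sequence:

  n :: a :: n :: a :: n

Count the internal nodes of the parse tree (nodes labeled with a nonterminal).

10

[L [L [L [L [L [X n]] :: [X a]] :: [X n]] :: [X a]] :: [X n]]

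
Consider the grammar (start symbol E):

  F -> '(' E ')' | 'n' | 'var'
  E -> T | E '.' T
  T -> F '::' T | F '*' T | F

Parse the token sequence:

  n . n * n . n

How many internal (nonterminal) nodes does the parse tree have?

11

[E [E [E [T [F n]]] . [T [F n] * [T [F n]]]] . [T [F n]]]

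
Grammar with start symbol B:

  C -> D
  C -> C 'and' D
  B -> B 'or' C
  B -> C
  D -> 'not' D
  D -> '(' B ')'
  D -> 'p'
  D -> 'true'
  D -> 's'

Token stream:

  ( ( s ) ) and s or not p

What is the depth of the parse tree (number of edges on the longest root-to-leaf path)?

[B [B [C [C [D ( [B [C [D ( [B [C [D s]]] )]]] )]] and [D s]]] or [C [D not [D p]]]]

11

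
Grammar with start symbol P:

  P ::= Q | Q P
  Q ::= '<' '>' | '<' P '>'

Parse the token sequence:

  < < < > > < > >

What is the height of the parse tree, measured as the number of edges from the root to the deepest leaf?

6

[P [Q < [P [Q < [P [Q < >]] >] [P [Q < >]]] >]]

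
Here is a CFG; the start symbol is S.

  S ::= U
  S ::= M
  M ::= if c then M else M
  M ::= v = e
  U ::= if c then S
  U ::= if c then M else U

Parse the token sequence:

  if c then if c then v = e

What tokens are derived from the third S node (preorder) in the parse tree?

v = e

[S [U if c then [S [U if c then [S [M v = e]]]]]]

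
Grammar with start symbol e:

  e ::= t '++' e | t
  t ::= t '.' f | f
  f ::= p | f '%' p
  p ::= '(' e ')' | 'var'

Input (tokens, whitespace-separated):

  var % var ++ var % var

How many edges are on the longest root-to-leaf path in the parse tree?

6

[e [t [f [f [p var]] % [p var]]] ++ [e [t [f [f [p var]] % [p var]]]]]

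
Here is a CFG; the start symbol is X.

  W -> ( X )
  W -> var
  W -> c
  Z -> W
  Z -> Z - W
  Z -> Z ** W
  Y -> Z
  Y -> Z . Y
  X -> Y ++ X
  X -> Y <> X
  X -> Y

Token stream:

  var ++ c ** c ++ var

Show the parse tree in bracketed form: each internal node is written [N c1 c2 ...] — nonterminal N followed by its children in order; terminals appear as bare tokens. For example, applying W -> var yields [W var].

X
Y ++ X
Z ++ X
W ++ X
var ++ X
var ++ Y ++ X
var ++ Z ++ X
var ++ Z ** W ++ X
var ++ W ** W ++ X
var ++ c ** W ++ X
var ++ c ** c ++ X
var ++ c ** c ++ Y
var ++ c ** c ++ Z
var ++ c ** c ++ W
var ++ c ** c ++ var

[X [Y [Z [W var]]] ++ [X [Y [Z [Z [W c]] ** [W c]]] ++ [X [Y [Z [W var]]]]]]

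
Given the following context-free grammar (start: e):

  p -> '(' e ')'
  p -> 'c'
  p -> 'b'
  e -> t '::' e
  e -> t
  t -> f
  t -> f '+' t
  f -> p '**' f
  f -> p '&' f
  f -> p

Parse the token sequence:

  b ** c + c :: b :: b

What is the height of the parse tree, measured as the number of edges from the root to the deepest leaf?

[e [t [f [p b] ** [f [p c]]] + [t [f [p c]]]] :: [e [t [f [p b]]] :: [e [t [f [p b]]]]]]

6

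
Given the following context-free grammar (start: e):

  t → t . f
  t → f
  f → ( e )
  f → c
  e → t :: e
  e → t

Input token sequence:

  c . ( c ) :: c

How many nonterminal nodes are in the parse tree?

[e [t [t [f c]] . [f ( [e [t [f c]]] )]] :: [e [t [f c]]]]

11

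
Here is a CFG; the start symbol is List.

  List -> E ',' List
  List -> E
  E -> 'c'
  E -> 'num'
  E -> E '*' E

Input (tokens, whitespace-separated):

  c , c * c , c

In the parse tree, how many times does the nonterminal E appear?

[List [E c] , [List [E [E c] * [E c]] , [List [E c]]]]

5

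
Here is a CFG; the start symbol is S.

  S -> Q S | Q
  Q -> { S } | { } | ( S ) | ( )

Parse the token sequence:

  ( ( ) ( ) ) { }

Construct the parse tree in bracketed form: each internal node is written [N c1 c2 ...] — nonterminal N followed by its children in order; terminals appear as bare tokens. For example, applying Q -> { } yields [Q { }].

S
Q S
( S ) S
( Q S ) S
( ( ) S ) S
( ( ) Q ) S
( ( ) ( ) ) S
( ( ) ( ) ) Q
( ( ) ( ) ) { }

[S [Q ( [S [Q ( )] [S [Q ( )]]] )] [S [Q { }]]]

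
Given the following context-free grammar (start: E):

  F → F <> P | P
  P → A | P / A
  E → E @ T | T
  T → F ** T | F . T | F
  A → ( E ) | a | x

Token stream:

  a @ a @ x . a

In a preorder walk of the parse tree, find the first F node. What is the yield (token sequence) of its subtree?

a

[E [E [E [T [F [P [A a]]]]] @ [T [F [P [A a]]]]] @ [T [F [P [A x]]] . [T [F [P [A a]]]]]]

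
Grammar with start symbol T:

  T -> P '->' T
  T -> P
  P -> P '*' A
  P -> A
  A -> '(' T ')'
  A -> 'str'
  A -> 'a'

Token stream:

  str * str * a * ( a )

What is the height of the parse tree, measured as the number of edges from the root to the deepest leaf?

[T [P [P [P [P [A str]] * [A str]] * [A a]] * [A ( [T [P [A a]]] )]]]

6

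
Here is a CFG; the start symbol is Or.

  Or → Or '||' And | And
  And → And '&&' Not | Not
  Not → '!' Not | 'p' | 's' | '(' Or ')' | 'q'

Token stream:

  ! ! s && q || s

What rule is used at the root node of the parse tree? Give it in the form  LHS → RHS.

Or → Or '||' And

[Or [Or [And [And [Not ! [Not ! [Not s]]]] && [Not q]]] || [And [Not s]]]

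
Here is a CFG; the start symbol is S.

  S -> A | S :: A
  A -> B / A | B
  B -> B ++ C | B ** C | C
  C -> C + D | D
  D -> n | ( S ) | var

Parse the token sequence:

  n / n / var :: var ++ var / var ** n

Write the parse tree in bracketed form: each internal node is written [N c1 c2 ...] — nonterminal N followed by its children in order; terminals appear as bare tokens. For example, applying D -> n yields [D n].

[S [S [A [B [C [D n]]] / [A [B [C [D n]]] / [A [B [C [D var]]]]]]] :: [A [B [B [C [D var]]] ++ [C [D var]]] / [A [B [B [C [D var]]] ** [C [D n]]]]]]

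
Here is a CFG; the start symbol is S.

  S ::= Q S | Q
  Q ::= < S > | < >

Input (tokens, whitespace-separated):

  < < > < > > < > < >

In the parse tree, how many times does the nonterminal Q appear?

5

[S [Q < [S [Q < >] [S [Q < >]]] >] [S [Q < >] [S [Q < >]]]]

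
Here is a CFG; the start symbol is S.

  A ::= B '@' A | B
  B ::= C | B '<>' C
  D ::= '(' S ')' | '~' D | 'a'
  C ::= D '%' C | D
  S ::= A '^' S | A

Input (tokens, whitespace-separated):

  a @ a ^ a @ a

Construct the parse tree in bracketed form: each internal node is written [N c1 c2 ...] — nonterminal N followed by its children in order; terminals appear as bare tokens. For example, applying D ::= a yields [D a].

[S [A [B [C [D a]]] @ [A [B [C [D a]]]]] ^ [S [A [B [C [D a]]] @ [A [B [C [D a]]]]]]]

S
A ^ S
B @ A ^ S
C @ A ^ S
D @ A ^ S
a @ A ^ S
a @ B ^ S
a @ C ^ S
a @ D ^ S
a @ a ^ S
a @ a ^ A
a @ a ^ B @ A
a @ a ^ C @ A
a @ a ^ D @ A
a @ a ^ a @ A
a @ a ^ a @ B
a @ a ^ a @ C
a @ a ^ a @ D
a @ a ^ a @ a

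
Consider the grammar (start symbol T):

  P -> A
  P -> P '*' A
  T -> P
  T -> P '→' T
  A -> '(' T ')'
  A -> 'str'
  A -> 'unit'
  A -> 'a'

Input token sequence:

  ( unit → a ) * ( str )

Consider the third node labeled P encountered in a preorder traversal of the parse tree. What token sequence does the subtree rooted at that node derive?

[T [P [P [A ( [T [P [A unit]] → [T [P [A a]]]] )]] * [A ( [T [P [A str]]] )]]]

unit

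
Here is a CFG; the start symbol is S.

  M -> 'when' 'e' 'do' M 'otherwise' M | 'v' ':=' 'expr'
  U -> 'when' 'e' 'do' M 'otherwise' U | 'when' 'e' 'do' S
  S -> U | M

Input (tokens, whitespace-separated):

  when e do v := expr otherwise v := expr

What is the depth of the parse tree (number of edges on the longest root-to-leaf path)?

[S [M when e do [M v := expr] otherwise [M v := expr]]]

3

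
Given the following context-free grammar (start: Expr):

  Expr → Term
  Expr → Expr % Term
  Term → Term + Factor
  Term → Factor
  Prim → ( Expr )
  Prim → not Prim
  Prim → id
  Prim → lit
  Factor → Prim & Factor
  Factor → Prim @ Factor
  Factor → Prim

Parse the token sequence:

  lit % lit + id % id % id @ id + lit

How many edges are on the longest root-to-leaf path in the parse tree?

7

[Expr [Expr [Expr [Expr [Term [Factor [Prim lit]]]] % [Term [Term [Factor [Prim lit]]] + [Factor [Prim id]]]] % [Term [Factor [Prim id]]]] % [Term [Term [Factor [Prim id] @ [Factor [Prim id]]]] + [Factor [Prim lit]]]]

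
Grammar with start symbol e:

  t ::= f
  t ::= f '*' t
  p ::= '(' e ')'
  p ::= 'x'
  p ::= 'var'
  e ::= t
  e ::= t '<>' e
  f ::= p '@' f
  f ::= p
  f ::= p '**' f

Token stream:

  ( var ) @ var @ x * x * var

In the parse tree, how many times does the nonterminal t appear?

4

[e [t [f [p ( [e [t [f [p var]]]] )] @ [f [p var] @ [f [p x]]]] * [t [f [p x]] * [t [f [p var]]]]]]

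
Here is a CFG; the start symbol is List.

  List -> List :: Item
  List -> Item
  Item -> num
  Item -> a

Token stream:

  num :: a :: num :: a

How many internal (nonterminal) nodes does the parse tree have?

[List [List [List [List [Item num]] :: [Item a]] :: [Item num]] :: [Item a]]

8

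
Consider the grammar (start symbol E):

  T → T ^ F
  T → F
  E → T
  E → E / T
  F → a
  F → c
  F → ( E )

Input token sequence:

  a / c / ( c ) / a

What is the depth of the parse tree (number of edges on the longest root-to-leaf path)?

7

[E [E [E [E [T [F a]]] / [T [F c]]] / [T [F ( [E [T [F c]]] )]]] / [T [F a]]]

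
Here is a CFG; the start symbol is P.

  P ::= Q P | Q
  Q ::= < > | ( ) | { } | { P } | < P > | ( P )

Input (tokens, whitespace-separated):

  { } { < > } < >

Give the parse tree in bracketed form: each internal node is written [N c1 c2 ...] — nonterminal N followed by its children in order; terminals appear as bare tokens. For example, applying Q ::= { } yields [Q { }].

P
Q P
{ } P
{ } Q P
{ } { P } P
{ } { Q } P
{ } { < > } P
{ } { < > } Q
{ } { < > } < >

[P [Q { }] [P [Q { [P [Q < >]] }] [P [Q < >]]]]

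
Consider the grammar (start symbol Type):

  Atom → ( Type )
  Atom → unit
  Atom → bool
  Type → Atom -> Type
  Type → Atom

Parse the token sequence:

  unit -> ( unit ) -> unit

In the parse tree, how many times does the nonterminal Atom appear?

[Type [Atom unit] -> [Type [Atom ( [Type [Atom unit]] )] -> [Type [Atom unit]]]]

4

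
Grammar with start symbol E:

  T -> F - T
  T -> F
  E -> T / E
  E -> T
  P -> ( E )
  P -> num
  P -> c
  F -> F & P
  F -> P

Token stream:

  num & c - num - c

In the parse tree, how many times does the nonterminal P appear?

[E [T [F [F [P num]] & [P c]] - [T [F [P num]] - [T [F [P c]]]]]]

4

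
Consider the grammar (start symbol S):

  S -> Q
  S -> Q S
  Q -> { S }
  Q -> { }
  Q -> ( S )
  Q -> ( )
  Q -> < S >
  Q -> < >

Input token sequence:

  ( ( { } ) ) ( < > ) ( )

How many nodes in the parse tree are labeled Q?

6

[S [Q ( [S [Q ( [S [Q { }]] )]] )] [S [Q ( [S [Q < >]] )] [S [Q ( )]]]]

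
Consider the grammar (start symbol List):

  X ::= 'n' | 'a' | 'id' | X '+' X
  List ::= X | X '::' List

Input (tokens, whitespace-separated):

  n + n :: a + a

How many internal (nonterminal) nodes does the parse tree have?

8

[List [X [X n] + [X n]] :: [List [X [X a] + [X a]]]]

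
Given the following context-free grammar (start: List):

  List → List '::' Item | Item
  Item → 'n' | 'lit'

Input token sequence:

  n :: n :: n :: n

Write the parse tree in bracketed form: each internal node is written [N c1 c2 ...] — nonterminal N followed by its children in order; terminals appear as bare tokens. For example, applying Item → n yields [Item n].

[List [List [List [List [Item n]] :: [Item n]] :: [Item n]] :: [Item n]]

List
List :: Item
List :: Item :: Item
List :: Item :: Item :: Item
Item :: Item :: Item :: Item
n :: Item :: Item :: Item
n :: n :: Item :: Item
n :: n :: n :: Item
n :: n :: n :: n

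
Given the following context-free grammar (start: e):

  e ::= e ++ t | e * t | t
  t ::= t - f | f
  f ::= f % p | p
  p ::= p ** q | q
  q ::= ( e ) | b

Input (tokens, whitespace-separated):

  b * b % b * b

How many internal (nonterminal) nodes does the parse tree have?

[e [e [e [t [f [p [q b]]]]] * [t [f [f [p [q b]]] % [p [q b]]]]] * [t [f [p [q b]]]]]

18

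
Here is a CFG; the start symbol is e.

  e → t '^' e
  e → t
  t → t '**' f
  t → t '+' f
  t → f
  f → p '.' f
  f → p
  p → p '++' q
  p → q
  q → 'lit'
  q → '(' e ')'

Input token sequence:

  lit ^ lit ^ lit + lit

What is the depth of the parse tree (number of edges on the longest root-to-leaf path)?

[e [t [f [p [q lit]]]] ^ [e [t [f [p [q lit]]]] ^ [e [t [t [f [p [q lit]]]] + [f [p [q lit]]]]]]]

8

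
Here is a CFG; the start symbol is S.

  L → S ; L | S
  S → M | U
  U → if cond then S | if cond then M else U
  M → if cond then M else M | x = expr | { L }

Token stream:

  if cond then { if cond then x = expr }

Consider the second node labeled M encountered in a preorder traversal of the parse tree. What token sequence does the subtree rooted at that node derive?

x = expr

[S [U if cond then [S [M { [L [S [U if cond then [S [M x = expr]]]]] }]]]]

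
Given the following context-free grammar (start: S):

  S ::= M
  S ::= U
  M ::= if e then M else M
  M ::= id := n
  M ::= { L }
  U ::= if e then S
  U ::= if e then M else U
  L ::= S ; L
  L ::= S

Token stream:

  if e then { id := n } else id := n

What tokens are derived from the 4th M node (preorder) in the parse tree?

id := n

[S [M if e then [M { [L [S [M id := n]]] }] else [M id := n]]]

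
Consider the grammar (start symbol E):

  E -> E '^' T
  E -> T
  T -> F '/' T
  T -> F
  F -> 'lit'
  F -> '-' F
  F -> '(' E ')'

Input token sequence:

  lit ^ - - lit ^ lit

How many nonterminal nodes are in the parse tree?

11

[E [E [E [T [F lit]]] ^ [T [F - [F - [F lit]]]]] ^ [T [F lit]]]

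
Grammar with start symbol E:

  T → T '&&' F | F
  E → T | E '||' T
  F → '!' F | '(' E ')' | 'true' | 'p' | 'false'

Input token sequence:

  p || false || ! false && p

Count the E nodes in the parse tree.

3

[E [E [E [T [F p]]] || [T [F false]]] || [T [T [F ! [F false]]] && [F p]]]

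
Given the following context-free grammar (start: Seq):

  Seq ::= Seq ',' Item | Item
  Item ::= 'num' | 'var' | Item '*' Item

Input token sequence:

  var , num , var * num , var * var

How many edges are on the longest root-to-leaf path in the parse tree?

5

[Seq [Seq [Seq [Seq [Item var]] , [Item num]] , [Item [Item var] * [Item num]]] , [Item [Item var] * [Item var]]]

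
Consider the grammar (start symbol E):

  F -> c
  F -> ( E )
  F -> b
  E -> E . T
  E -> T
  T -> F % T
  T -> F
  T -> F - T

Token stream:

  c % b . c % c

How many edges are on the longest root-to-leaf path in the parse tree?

[E [E [T [F c] % [T [F b]]]] . [T [F c] % [T [F c]]]]

5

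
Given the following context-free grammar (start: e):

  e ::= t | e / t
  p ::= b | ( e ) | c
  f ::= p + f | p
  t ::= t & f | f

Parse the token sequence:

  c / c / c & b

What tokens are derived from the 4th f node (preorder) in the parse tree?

[e [e [e [t [f [p c]]]] / [t [f [p c]]]] / [t [t [f [p c]]] & [f [p b]]]]

b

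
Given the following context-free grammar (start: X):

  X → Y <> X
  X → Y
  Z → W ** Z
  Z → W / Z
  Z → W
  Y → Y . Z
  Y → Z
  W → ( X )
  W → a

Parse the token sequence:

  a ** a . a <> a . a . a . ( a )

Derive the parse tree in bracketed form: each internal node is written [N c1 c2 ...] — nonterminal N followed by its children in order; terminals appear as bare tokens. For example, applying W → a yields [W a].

[X [Y [Y [Z [W a] ** [Z [W a]]]] . [Z [W a]]] <> [X [Y [Y [Y [Y [Z [W a]]] . [Z [W a]]] . [Z [W a]]] . [Z [W ( [X [Y [Z [W a]]]] )]]]]]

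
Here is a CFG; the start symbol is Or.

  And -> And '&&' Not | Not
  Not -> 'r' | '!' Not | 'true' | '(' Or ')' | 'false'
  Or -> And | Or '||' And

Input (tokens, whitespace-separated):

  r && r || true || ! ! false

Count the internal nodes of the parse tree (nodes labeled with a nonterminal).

13

[Or [Or [Or [And [And [Not r]] && [Not r]]] || [And [Not true]]] || [And [Not ! [Not ! [Not false]]]]]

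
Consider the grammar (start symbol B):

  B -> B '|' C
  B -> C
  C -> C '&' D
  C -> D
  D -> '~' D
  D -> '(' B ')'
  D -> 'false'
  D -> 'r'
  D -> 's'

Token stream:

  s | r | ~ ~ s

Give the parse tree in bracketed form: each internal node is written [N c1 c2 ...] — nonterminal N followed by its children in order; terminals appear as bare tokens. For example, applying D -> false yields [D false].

[B [B [B [C [D s]]] | [C [D r]]] | [C [D ~ [D ~ [D s]]]]]

B
B | C
B | C | C
C | C | C
D | C | C
s | C | C
s | D | C
s | r | C
s | r | D
s | r | ~ D
s | r | ~ ~ D
s | r | ~ ~ s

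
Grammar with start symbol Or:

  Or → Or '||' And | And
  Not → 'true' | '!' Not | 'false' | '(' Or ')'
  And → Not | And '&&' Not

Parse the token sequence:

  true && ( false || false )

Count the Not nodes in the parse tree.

[Or [And [And [Not true]] && [Not ( [Or [Or [And [Not false]]] || [And [Not false]]] )]]]

4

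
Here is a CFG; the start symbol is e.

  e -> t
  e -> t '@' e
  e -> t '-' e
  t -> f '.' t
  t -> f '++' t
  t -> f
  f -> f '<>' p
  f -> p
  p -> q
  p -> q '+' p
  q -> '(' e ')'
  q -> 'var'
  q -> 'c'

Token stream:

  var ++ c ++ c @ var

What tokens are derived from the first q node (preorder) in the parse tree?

[e [t [f [p [q var]]] ++ [t [f [p [q c]]] ++ [t [f [p [q c]]]]]] @ [e [t [f [p [q var]]]]]]

var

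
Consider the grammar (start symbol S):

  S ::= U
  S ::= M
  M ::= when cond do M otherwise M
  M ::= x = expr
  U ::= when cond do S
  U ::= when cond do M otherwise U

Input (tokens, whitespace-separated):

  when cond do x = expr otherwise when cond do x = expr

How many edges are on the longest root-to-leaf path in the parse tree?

[S [U when cond do [M x = expr] otherwise [U when cond do [S [M x = expr]]]]]

5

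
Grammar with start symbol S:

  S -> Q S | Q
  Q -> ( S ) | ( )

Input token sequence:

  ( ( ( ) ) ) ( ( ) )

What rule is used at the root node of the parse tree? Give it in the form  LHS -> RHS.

[S [Q ( [S [Q ( [S [Q ( )]] )]] )] [S [Q ( [S [Q ( )]] )]]]

S -> Q S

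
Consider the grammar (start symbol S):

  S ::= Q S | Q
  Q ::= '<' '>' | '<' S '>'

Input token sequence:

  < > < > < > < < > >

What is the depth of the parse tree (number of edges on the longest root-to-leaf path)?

7

[S [Q < >] [S [Q < >] [S [Q < >] [S [Q < [S [Q < >]] >]]]]]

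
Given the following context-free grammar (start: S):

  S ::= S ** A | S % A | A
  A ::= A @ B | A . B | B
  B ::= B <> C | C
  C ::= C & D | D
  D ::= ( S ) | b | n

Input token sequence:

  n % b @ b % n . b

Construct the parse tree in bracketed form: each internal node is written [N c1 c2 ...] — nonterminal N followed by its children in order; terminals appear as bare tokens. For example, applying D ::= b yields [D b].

S
S % A
S % A % A
A % A % A
B % A % A
C % A % A
D % A % A
n % A % A
n % A @ B % A
n % B @ B % A
n % C @ B % A
n % D @ B % A
n % b @ B % A
n % b @ C % A
n % b @ D % A
n % b @ b % A
n % b @ b % A . B
n % b @ b % B . B
n % b @ b % C . B
n % b @ b % D . B
n % b @ b % n . B
n % b @ b % n . C
n % b @ b % n . D
n % b @ b % n . b

[S [S [S [A [B [C [D n]]]]] % [A [A [B [C [D b]]]] @ [B [C [D b]]]]] % [A [A [B [C [D n]]]] . [B [C [D b]]]]]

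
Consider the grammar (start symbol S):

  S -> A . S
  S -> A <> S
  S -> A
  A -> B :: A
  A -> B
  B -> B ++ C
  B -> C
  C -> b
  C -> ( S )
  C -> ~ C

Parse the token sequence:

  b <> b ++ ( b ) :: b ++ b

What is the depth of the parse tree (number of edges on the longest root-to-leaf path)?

[S [A [B [C b]]] <> [S [A [B [B [C b]] ++ [C ( [S [A [B [C b]]]] )]] :: [A [B [B [C b]] ++ [C b]]]]]]

9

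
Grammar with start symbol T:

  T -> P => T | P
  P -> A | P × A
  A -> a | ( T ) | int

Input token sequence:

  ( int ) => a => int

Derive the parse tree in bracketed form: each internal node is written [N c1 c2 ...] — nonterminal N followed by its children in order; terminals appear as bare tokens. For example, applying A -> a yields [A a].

T
P => T
A => T
( T ) => T
( P ) => T
( A ) => T
( int ) => T
( int ) => P => T
( int ) => A => T
( int ) => a => T
( int ) => a => P
( int ) => a => A
( int ) => a => int

[T [P [A ( [T [P [A int]]] )]] => [T [P [A a]] => [T [P [A int]]]]]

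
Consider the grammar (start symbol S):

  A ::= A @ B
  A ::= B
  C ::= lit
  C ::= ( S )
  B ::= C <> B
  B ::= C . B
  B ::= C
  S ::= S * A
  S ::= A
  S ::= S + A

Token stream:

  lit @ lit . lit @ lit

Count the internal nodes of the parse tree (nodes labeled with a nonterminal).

[S [A [A [A [B [C lit]]] @ [B [C lit] . [B [C lit]]]] @ [B [C lit]]]]

12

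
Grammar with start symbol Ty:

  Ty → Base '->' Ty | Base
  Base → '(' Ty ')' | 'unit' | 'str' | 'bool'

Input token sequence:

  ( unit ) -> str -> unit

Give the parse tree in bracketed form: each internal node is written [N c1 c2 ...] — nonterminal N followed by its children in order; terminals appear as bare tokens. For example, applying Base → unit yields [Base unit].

Ty
Base -> Ty
( Ty ) -> Ty
( Base ) -> Ty
( unit ) -> Ty
( unit ) -> Base -> Ty
( unit ) -> str -> Ty
( unit ) -> str -> Base
( unit ) -> str -> unit

[Ty [Base ( [Ty [Base unit]] )] -> [Ty [Base str] -> [Ty [Base unit]]]]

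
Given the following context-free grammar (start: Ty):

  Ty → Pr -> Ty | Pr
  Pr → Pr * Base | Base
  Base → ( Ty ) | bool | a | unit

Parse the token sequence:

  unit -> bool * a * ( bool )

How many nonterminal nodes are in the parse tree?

13

[Ty [Pr [Base unit]] -> [Ty [Pr [Pr [Pr [Base bool]] * [Base a]] * [Base ( [Ty [Pr [Base bool]]] )]]]]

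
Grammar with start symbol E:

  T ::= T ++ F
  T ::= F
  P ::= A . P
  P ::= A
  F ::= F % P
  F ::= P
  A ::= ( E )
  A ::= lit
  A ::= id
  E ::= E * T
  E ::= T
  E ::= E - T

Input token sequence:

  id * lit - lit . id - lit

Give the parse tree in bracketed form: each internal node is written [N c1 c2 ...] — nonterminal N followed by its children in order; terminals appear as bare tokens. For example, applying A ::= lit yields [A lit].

E
E - T
E - T - T
E * T - T - T
T * T - T - T
F * T - T - T
P * T - T - T
A * T - T - T
id * T - T - T
id * F - T - T
id * P - T - T
id * A - T - T
id * lit - T - T
id * lit - F - T
id * lit - P - T
id * lit - A . P - T
id * lit - lit . P - T
id * lit - lit . A - T
id * lit - lit . id - T
id * lit - lit . id - F
id * lit - lit . id - P
id * lit - lit . id - A
id * lit - lit . id - lit

[E [E [E [E [T [F [P [A id]]]]] * [T [F [P [A lit]]]]] - [T [F [P [A lit] . [P [A id]]]]]] - [T [F [P [A lit]]]]]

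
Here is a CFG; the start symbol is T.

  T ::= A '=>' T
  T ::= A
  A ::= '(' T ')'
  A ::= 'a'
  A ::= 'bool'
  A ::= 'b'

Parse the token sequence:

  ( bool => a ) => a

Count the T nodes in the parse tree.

[T [A ( [T [A bool] => [T [A a]]] )] => [T [A a]]]

4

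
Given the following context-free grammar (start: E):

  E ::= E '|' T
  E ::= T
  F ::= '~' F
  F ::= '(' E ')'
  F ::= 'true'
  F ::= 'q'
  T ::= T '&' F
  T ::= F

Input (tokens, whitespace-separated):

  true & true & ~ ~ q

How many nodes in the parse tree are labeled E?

1

[E [T [T [T [F true]] & [F true]] & [F ~ [F ~ [F q]]]]]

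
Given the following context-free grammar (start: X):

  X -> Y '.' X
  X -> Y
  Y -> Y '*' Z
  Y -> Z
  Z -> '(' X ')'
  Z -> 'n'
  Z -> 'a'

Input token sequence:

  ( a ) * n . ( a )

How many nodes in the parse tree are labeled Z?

5

[X [Y [Y [Z ( [X [Y [Z a]]] )]] * [Z n]] . [X [Y [Z ( [X [Y [Z a]]] )]]]]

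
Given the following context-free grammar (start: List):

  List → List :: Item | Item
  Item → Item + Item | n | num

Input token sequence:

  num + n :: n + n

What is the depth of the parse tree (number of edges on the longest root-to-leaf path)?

4

[List [List [Item [Item num] + [Item n]]] :: [Item [Item n] + [Item n]]]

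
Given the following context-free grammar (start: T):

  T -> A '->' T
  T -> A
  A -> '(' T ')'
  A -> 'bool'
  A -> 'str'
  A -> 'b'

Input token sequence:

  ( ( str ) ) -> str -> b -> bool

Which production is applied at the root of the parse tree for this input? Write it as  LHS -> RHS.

T -> A '->' T

[T [A ( [T [A ( [T [A str]] )]] )] -> [T [A str] -> [T [A b] -> [T [A bool]]]]]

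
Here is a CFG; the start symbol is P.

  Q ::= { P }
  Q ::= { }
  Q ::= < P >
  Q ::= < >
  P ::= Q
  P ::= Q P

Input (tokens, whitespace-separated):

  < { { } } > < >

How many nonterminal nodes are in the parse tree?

[P [Q < [P [Q { [P [Q { }]] }]] >] [P [Q < >]]]

8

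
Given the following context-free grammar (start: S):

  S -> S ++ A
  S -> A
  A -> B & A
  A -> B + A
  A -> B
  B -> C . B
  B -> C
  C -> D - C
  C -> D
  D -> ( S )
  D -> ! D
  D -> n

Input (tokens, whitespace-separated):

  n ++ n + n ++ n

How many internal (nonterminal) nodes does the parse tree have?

19

[S [S [S [A [B [C [D n]]]]] ++ [A [B [C [D n]]] + [A [B [C [D n]]]]]] ++ [A [B [C [D n]]]]]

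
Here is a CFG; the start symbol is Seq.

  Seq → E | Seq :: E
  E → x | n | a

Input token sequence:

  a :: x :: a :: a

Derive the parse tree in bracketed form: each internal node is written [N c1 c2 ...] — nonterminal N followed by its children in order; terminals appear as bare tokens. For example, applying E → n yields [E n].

Seq
Seq :: E
Seq :: E :: E
Seq :: E :: E :: E
E :: E :: E :: E
a :: E :: E :: E
a :: x :: E :: E
a :: x :: a :: E
a :: x :: a :: a

[Seq [Seq [Seq [Seq [E a]] :: [E x]] :: [E a]] :: [E a]]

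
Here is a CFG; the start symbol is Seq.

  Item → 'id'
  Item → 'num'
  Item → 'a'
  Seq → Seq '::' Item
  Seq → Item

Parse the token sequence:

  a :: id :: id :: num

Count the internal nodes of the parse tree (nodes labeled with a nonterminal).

[Seq [Seq [Seq [Seq [Item a]] :: [Item id]] :: [Item id]] :: [Item num]]

8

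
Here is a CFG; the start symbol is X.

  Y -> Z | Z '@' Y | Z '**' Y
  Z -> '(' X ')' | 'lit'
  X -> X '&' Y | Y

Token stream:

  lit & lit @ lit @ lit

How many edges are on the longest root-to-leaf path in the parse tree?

[X [X [Y [Z lit]]] & [Y [Z lit] @ [Y [Z lit] @ [Y [Z lit]]]]]

5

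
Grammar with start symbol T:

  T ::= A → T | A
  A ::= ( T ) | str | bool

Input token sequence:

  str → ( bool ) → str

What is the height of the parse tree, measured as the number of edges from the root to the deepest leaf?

[T [A str] → [T [A ( [T [A bool]] )] → [T [A str]]]]

5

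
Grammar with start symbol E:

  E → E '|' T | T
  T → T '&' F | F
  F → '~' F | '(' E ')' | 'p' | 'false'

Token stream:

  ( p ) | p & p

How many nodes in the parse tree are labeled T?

4

[E [E [T [F ( [E [T [F p]]] )]]] | [T [T [F p]] & [F p]]]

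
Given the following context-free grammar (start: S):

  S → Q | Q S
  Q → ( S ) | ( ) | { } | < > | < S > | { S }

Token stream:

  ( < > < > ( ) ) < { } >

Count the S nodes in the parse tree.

6

[S [Q ( [S [Q < >] [S [Q < >] [S [Q ( )]]]] )] [S [Q < [S [Q { }]] >]]]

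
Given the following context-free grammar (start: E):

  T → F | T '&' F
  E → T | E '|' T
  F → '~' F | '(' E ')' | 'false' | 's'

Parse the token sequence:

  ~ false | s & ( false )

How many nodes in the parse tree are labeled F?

[E [E [T [F ~ [F false]]]] | [T [T [F s]] & [F ( [E [T [F false]]] )]]]

5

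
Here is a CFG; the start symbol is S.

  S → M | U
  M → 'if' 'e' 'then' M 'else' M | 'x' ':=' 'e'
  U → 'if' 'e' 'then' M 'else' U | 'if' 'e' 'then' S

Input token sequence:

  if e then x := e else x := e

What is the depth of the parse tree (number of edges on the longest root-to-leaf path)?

[S [M if e then [M x := e] else [M x := e]]]

3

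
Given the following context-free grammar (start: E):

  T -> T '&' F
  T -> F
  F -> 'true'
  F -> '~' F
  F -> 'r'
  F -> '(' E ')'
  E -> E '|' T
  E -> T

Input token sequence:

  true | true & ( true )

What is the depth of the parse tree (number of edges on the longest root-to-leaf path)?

6

[E [E [T [F true]]] | [T [T [F true]] & [F ( [E [T [F true]]] )]]]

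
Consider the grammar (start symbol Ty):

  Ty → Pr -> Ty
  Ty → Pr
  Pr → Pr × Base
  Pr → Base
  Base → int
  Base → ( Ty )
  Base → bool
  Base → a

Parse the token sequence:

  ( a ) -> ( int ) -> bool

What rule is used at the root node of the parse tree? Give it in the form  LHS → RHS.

[Ty [Pr [Base ( [Ty [Pr [Base a]]] )]] -> [Ty [Pr [Base ( [Ty [Pr [Base int]]] )]] -> [Ty [Pr [Base bool]]]]]

Ty → Pr -> Ty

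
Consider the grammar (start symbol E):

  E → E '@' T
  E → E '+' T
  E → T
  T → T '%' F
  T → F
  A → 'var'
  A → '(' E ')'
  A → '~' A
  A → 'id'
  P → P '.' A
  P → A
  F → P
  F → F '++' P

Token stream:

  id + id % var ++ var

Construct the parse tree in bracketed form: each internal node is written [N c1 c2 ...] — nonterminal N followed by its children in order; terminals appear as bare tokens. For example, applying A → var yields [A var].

[E [E [T [F [P [A id]]]]] + [T [T [F [P [A id]]]] % [F [F [P [A var]]] ++ [P [A var]]]]]

E
E + T
T + T
F + T
P + T
A + T
id + T
id + T % F
id + F % F
id + P % F
id + A % F
id + id % F
id + id % F ++ P
id + id % P ++ P
id + id % A ++ P
id + id % var ++ P
id + id % var ++ A
id + id % var ++ var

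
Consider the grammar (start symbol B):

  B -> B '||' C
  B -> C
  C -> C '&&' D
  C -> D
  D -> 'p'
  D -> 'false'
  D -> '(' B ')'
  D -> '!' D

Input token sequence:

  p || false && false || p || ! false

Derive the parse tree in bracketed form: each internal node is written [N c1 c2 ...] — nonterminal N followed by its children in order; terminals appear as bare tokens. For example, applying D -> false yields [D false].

[B [B [B [B [C [D p]]] || [C [C [D false]] && [D false]]] || [C [D p]]] || [C [D ! [D false]]]]

B
B || C
B || C || C
B || C || C || C
C || C || C || C
D || C || C || C
p || C || C || C
p || C && D || C || C
p || D && D || C || C
p || false && D || C || C
p || false && false || C || C
p || false && false || D || C
p || false && false || p || C
p || false && false || p || D
p || false && false || p || ! D
p || false && false || p || ! false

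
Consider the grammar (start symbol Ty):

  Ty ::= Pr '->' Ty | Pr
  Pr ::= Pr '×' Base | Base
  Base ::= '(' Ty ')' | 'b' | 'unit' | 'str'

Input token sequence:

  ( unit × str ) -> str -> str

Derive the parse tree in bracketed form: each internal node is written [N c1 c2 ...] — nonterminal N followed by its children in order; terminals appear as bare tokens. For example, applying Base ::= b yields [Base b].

Ty
Pr -> Ty
Base -> Ty
( Ty ) -> Ty
( Pr ) -> Ty
( Pr × Base ) -> Ty
( Base × Base ) -> Ty
( unit × Base ) -> Ty
( unit × str ) -> Ty
( unit × str ) -> Pr -> Ty
( unit × str ) -> Base -> Ty
( unit × str ) -> str -> Ty
( unit × str ) -> str -> Pr
( unit × str ) -> str -> Base
( unit × str ) -> str -> str

[Ty [Pr [Base ( [Ty [Pr [Pr [Base unit]] × [Base str]]] )]] -> [Ty [Pr [Base str]] -> [Ty [Pr [Base str]]]]]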